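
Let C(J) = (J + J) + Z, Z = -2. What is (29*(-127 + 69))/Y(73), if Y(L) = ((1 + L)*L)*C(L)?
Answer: -841/388944 ≈ -0.0021623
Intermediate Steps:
C(J) = -2 + 2*J (C(J) = (J + J) - 2 = 2*J - 2 = -2 + 2*J)
Y(L) = L*(1 + L)*(-2 + 2*L) (Y(L) = ((1 + L)*L)*(-2 + 2*L) = (L*(1 + L))*(-2 + 2*L) = L*(1 + L)*(-2 + 2*L))
(29*(-127 + 69))/Y(73) = (29*(-127 + 69))/((2*73*(-1 + 73**2))) = (29*(-58))/((2*73*(-1 + 5329))) = -1682/(2*73*5328) = -1682/777888 = -1682*1/777888 = -841/388944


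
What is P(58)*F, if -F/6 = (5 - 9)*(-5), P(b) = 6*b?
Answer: -41760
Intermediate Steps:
F = -120 (F = -6*(5 - 9)*(-5) = -(-24)*(-5) = -6*20 = -120)
P(58)*F = (6*58)*(-120) = 348*(-120) = -41760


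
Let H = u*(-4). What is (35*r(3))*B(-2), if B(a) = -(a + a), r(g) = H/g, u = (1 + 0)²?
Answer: -560/3 ≈ -186.67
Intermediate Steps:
u = 1 (u = 1² = 1)
H = -4 (H = 1*(-4) = -4)
r(g) = -4/g
B(a) = -2*a
(35*r(3))*B(-2) = (35*(-4/3))*(-2*(-2)) = (35*(-4*⅓))*4 = (35*(-4/3))*4 = -140/3*4 = -560/3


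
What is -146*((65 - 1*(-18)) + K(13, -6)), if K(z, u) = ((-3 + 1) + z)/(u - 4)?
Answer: -59787/5 ≈ -11957.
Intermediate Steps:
K(z, u) = (-2 + z)/(-4 + u)
-146*((65 - 1*(-18)) + K(13, -6)) = -146*((65 - 1*(-18)) + (-2 + 13)/(-4 - 6)) = -146*((65 + 18) + 11/(-10)) = -146*(83 - ⅒*11) = -146*(83 - 11/10) = -146*819/10 = -59787/5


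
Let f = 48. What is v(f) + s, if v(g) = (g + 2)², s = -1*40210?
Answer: -37710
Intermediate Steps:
s = -40210
v(g) = (2 + g)²
v(f) + s = (2 + 48)² - 40210 = 50² - 40210 = 2500 - 40210 = -37710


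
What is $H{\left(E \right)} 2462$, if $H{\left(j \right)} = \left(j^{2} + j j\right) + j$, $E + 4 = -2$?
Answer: $162492$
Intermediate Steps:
$E = -6$ ($E = -4 - 2 = -6$)
$H{\left(j \right)} = j + 2 j^{2}$ ($H{\left(j \right)} = \left(j^{2} + j^{2}\right) + j = 2 j^{2} + j = j + 2 j^{2}$)
$H{\left(E \right)} 2462 = - 6 \left(1 + 2 \left(-6\right)\right) 2462 = - 6 \left(1 - 12\right) 2462 = \left(-6\right) \left(-11\right) 2462 = 66 \cdot 2462 = 162492$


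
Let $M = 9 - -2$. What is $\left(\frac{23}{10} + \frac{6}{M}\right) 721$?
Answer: $\frac{225673}{110} \approx 2051.6$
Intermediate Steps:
$M = 11$ ($M = 9 + 2 = 11$)
$\left(\frac{23}{10} + \frac{6}{M}\right) 721 = \left(\frac{23}{10} + \frac{6}{11}\right) 721 = \frac{313}{110} \cdot 721 = \frac{225673}{110}$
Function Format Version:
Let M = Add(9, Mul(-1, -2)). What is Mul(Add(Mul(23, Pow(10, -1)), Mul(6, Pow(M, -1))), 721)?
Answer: Rational(225673, 110) ≈ 2051.6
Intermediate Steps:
M = 11 (M = Add(9, 2) = 11)
Mul(Add(Mul(23, Pow(10, -1)), Mul(6, Pow(M, -1))), 721) = Mul(Add(Mul(23, Pow(10, -1)), Mul(6, Pow(11, -1))), 721) = Mul(Add(Mul(23, Rational(1, 10)), Mul(6, Rational(1, 11))), 721) = Mul(Add(Rational(23, 10), Rational(6, 11)), 721) = Mul(Rational(313, 110), 721) = Rational(225673, 110)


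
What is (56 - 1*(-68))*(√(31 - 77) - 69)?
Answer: -8556 + 124*I*√46 ≈ -8556.0 + 841.01*I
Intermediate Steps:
(56 - 1*(-68))*(√(31 - 77) - 69) = (56 + 68)*(√(-46) - 69) = 124*(I*√46 - 69) = 124*(-69 + I*√46) = -8556 + 124*I*√46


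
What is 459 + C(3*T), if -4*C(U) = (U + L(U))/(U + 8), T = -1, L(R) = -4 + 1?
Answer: 4593/10 ≈ 459.30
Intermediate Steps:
L(R) = -3
C(U) = -(-3 + U)/(4*(8 + U)) (C(U) = -(U - 3)/(4*(U + 8)) = -(-3 + U)/(4*(8 + U)))
459 + C(3*T) = 459 + (3 - 3*(-1))/(4*(8 + 3*(-1))) = 459 + (3 - 1*(-3))/(4*(8 - 3)) = 459 + (1/4)*(3 + 3)/5 = 459 + (1/4)*(1/5)*6 = 459 + 3/10 = 4593/10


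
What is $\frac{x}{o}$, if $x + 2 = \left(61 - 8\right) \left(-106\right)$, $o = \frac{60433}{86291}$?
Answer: $- \frac{484955420}{60433} \approx -8024.7$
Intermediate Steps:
$o = \frac{60433}{86291}$ ($o = 60433 \cdot \frac{1}{86291} = \frac{60433}{86291} \approx 0.70034$)
$x = -5620$ ($x = -2 + \left(61 - 8\right) \left(-106\right) = -2 + 53 \left(-106\right) = -2 - 5618 = -5620$)
$\frac{x}{o} = - \frac{5620}{\frac{60433}{86291}} = \left(-5620\right) \frac{86291}{60433} = - \frac{484955420}{60433}$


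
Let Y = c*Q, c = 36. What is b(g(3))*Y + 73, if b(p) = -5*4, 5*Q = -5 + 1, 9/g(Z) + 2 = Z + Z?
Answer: 649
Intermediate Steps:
g(Z) = 9/(-2 + 2*Z) (g(Z) = 9/(-2 + (Z + Z)) = 9/(-2 + 2*Z))
Q = -⅘ (Q = (-5 + 1)/5 = (⅕)*(-4) = -⅘ ≈ -0.80000)
b(p) = -20
Y = -144/5 (Y = 36*(-⅘) = -144/5 ≈ -28.800)
b(g(3))*Y + 73 = -20*(-144/5) + 73 = 576 + 73 = 649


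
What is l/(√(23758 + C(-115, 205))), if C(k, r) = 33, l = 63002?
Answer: 63002*√23791/23791 ≈ 408.46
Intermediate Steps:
l/(√(23758 + C(-115, 205))) = 63002/(√(23758 + 33)) = 63002/(√23791) = 63002*(√23791/23791) = 63002*√23791/23791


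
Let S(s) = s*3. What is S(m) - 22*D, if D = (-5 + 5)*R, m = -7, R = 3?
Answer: -21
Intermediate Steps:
S(s) = 3*s
D = 0 (D = (-5 + 5)*3 = 0*3 = 0)
S(m) - 22*D = 3*(-7) - 22*0 = -21 + 0 = -21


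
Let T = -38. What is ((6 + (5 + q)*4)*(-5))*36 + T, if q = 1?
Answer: -5438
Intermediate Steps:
((6 + (5 + q)*4)*(-5))*36 + T = ((6 + (5 + 1)*4)*(-5))*36 - 38 = ((6 + 6*4)*(-5))*36 - 38 = ((6 + 24)*(-5))*36 - 38 = (30*(-5))*36 - 38 = -150*36 - 38 = -5400 - 38 = -5438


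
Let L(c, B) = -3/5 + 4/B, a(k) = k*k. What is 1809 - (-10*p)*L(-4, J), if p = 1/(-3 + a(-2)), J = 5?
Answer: 1811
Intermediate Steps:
a(k) = k²
L(c, B) = -⅗ + 4/B (L(c, B) = -3*⅕ + 4/B = -⅗ + 4/B)
p = 1 (p = 1/(-3 + (-2)²) = 1/(-3 + 4) = 1/1 = 1)
1809 - (-10*p)*L(-4, J) = 1809 - (-10*1)*(-⅗ + 4/5) = 1809 - (-10)*(-⅗ + 4*(⅕)) = 1809 - (-10)*(-⅗ + ⅘) = 1809 - (-10)/5 = 1809 - 1*(-2) = 1809 + 2 = 1811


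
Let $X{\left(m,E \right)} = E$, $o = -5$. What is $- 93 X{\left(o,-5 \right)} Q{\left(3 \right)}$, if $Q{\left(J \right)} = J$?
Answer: $1395$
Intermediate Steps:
$- 93 X{\left(o,-5 \right)} Q{\left(3 \right)} = \left(-93\right) \left(-5\right) 3 = 465 \cdot 3 = 1395$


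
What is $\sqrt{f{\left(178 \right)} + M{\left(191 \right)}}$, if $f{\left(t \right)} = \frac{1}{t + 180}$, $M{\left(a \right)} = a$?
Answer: $\frac{\sqrt{24479682}}{358} \approx 13.82$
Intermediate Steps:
$f{\left(t \right)} = \frac{1}{180 + t}$
$\sqrt{f{\left(178 \right)} + M{\left(191 \right)}} = \sqrt{\frac{1}{180 + 178} + 191} = \sqrt{\frac{1}{358} + 191} = \sqrt{\frac{68379}{358}} = \frac{\sqrt{24479682}}{358}$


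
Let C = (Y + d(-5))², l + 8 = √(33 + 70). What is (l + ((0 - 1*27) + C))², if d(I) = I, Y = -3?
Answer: (29 + √103)² ≈ 1532.6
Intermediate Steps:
l = -8 + √103 (l = -8 + √(33 + 70) = -8 + √103 ≈ 2.1489)
C = 64 (C = (-3 - 5)² = (-8)² = 64)
(l + ((0 - 1*27) + C))² = ((-8 + √103) + ((0 - 1*27) + 64))² = ((-8 + √103) + ((0 - 27) + 64))² = ((-8 + √103) + (-27 + 64))² = ((-8 + √103) + 37)² = (29 + √103)²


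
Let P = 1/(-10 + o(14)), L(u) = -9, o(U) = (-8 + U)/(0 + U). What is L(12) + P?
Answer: -610/67 ≈ -9.1045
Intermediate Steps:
o(U) = (-8 + U)/U
P = -7/67 (P = 1/(-10 + (-8 + 14)/14) = 1/(-10 + (1/14)*6) = 1/(-10 + 3/7) = 1/(-67/7) = -7/67 ≈ -0.10448)
L(12) + P = -9 - 7/67 = -610/67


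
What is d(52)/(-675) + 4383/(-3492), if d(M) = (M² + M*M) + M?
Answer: -163147/17460 ≈ -9.3440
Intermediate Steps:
d(M) = M + 2*M² (d(M) = (M² + M²) + M = 2*M² + M = M + 2*M²)
d(52)/(-675) + 4383/(-3492) = (52*(1 + 2*52))/(-675) + 4383/(-3492) = (52*(1 + 104))*(-1/675) + 4383*(-1/3492) = (52*105)*(-1/675) - 487/388 = 5460*(-1/675) - 487/388 = -364/45 - 487/388 = -163147/17460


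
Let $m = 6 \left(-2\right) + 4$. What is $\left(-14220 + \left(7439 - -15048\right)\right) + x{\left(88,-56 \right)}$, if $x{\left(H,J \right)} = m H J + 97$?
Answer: $47788$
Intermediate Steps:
$m = -8$ ($m = -12 + 4 = -8$)
$x{\left(H,J \right)} = 97 - 8 H J$ ($x{\left(H,J \right)} = - 8 H J + 97 = 97 - 8 H J$)
$\left(-14220 + \left(7439 - -15048\right)\right) + x{\left(88,-56 \right)} = \left(-14220 + \left(7439 - -15048\right)\right) - \left(-97 + 704 \left(-56\right)\right) = \left(-14220 + \left(7439 + 15048\right)\right) + \left(97 + 39424\right) = \left(-14220 + 22487\right) + 39521 = 8267 + 39521 = 47788$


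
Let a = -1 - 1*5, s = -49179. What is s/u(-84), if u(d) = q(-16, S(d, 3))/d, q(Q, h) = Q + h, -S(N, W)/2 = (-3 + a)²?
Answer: -2065518/89 ≈ -23208.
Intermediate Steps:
a = -6 (a = -1 - 5 = -6)
S(N, W) = -162 (S(N, W) = -2*(-3 - 6)² = -2*(-9)² = -2*81 = -162)
u(d) = -178/d (u(d) = (-16 - 162)/d = -178/d)
s/u(-84) = -49179/((-178/(-84))) = -49179/((-178*(-1/84))) = -49179/89/42 = -49179*42/89 = -2065518/89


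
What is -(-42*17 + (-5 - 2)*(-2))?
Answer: 700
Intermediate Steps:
-(-42*17 + (-5 - 2)*(-2)) = -(-714 - 7*(-2)) = -(-714 + 14) = -1*(-700) = 700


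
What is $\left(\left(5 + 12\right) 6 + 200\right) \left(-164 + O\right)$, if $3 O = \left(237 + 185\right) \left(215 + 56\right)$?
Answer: $\frac{34388740}{3} \approx 1.1463 \cdot 10^{7}$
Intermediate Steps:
$O = \frac{114362}{3}$ ($O = \frac{\left(237 + 185\right) \left(215 + 56\right)}{3} = \frac{422 \cdot 271}{3} = \frac{1}{3} \cdot 114362 = \frac{114362}{3} \approx 38121.0$)
$\left(\left(5 + 12\right) 6 + 200\right) \left(-164 + O\right) = \left(\left(5 + 12\right) 6 + 200\right) \left(-164 + \frac{114362}{3}\right) = \left(17 \cdot 6 + 200\right) \frac{113870}{3} = \left(102 + 200\right) \frac{113870}{3} = 302 \cdot \frac{113870}{3} = \frac{34388740}{3}$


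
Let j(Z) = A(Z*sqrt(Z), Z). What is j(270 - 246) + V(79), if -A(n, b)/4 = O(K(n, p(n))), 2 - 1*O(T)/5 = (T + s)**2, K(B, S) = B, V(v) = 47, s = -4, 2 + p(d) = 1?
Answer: 276807 - 7680*sqrt(6) ≈ 2.5800e+5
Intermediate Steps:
p(d) = -1 (p(d) = -2 + 1 = -1)
O(T) = 10 - 5*(-4 + T)**2 (O(T) = 10 - 5*(T - 4)**2 = 10 - 5*(-4 + T)**2)
A(n, b) = -40 + 20*(-4 + n)**2 (A(n, b) = -4*(10 - 5*(-4 + n)**2) = -40 + 20*(-4 + n)**2)
j(Z) = -40 + 20*(-4 + Z**(3/2))**2 (j(Z) = -40 + 20*(-4 + Z*sqrt(Z))**2 = -40 + 20*(-4 + Z**(3/2))**2)
j(270 - 246) + V(79) = (-40 + 20*(-4 + (270 - 246)**(3/2))**2) + 47 = (-40 + 20*(-4 + 24**(3/2))**2) + 47 = (-40 + 20*(-4 + 48*sqrt(6))**2) + 47 = 7 + 20*(-4 + 48*sqrt(6))**2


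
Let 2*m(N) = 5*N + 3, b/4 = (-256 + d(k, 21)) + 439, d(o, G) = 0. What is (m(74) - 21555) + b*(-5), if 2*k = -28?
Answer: -50057/2 ≈ -25029.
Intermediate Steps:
k = -14 (k = (½)*(-28) = -14)
b = 732 (b = 4*((-256 + 0) + 439) = 4*(-256 + 439) = 4*183 = 732)
m(N) = 3/2 + 5*N/2 (m(N) = (5*N + 3)/2 = (3 + 5*N)/2 = 3/2 + 5*N/2)
(m(74) - 21555) + b*(-5) = ((3/2 + (5/2)*74) - 21555) + 732*(-5) = ((3/2 + 185) - 21555) - 3660 = (373/2 - 21555) - 3660 = -42737/2 - 3660 = -50057/2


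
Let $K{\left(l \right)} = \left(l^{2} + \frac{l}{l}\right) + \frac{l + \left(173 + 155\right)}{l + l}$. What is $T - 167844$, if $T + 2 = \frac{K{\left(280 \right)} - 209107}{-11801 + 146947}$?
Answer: $- \frac{396967308866}{2365055} \approx -1.6785 \cdot 10^{5}$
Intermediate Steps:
$K{\left(l \right)} = 1 + l^{2} + \frac{328 + l}{2 l}$ ($K{\left(l \right)} = \left(l^{2} + 1\right) + \frac{l + 328}{2 l} = \left(1 + l^{2}\right) + \left(328 + l\right) \frac{1}{2 l} = \left(1 + l^{2}\right) + \frac{328 + l}{2 l} = 1 + l^{2} + \frac{328 + l}{2 l}$)
$T = - \frac{7017446}{2365055}$ ($T = -2 + \frac{\left(\frac{3}{2} + 280^{2} + \frac{164}{280}\right) - 209107}{-11801 + 146947} = -2 + \frac{\left(\frac{3}{2} + 78400 + 164 \cdot \frac{1}{280}\right) - 209107}{135146} = -2 + \left(\left(\frac{3}{2} + 78400 + \frac{41}{70}\right) - 209107\right) \frac{1}{135146} = -2 + \left(\frac{2744073}{35} - 209107\right) \frac{1}{135146} = -2 - \frac{2287336}{2365055} = - \frac{7017446}{2365055} \approx -2.9671$)
$T - 167844 = - \frac{7017446}{2365055} - 167844 = - \frac{396967308866}{2365055}$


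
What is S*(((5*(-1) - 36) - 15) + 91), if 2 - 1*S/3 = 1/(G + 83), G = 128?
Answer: 44205/211 ≈ 209.50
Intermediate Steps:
S = 1263/211 (S = 6 - 3/(128 + 83) = 6 - 3/211 = 1263/211 ≈ 5.9858)
S*(((5*(-1) - 36) - 15) + 91) = 1263*(((5*(-1) - 36) - 15) + 91)/211 = 1263*(((-5 - 36) - 15) + 91)/211 = 1263*((-41 - 15) + 91)/211 = 1263*(-56 + 91)/211 = (1263/211)*35 = 44205/211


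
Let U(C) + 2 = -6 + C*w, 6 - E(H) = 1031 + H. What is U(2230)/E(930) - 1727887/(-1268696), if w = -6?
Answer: 20363321133/2480300680 ≈ 8.2100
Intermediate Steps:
E(H) = -1025 - H (E(H) = 6 - (1031 + H) = 6 + (-1031 - H) = -1025 - H)
U(C) = -8 - 6*C (U(C) = -2 + (-6 + C*(-6)) = -2 + (-6 - 6*C) = -8 - 6*C)
U(2230)/E(930) - 1727887/(-1268696) = (-8 - 6*2230)/(-1025 - 1*930) - 1727887/(-1268696) = (-8 - 13380)/(-1025 - 930) - 1727887*(-1/1268696) = -13388/(-1955) + 1727887/1268696 = -13388*(-1/1955) + 1727887/1268696 = 13388/1955 + 1727887/1268696 = 20363321133/2480300680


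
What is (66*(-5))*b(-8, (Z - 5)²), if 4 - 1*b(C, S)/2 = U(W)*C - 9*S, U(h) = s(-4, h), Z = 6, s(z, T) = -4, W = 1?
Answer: 12540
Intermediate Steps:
U(h) = -4
b(C, S) = 8 + 8*C + 18*S (b(C, S) = 8 - 2*(-4*C - 9*S) = 8 - 2*(-9*S - 4*C) = 8 + (8*C + 18*S) = 8 + 8*C + 18*S)
(66*(-5))*b(-8, (Z - 5)²) = (66*(-5))*(8 + 8*(-8) + 18*(6 - 5)²) = -330*(8 - 64 + 18*1²) = -330*(8 - 64 + 18*1) = -330*(8 - 64 + 18) = -330*(-38) = 12540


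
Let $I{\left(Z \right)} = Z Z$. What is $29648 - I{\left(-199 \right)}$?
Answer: $-9953$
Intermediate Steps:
$I{\left(Z \right)} = Z^{2}$
$29648 - I{\left(-199 \right)} = 29648 - \left(-199\right)^{2} = 29648 - 39601 = -9953$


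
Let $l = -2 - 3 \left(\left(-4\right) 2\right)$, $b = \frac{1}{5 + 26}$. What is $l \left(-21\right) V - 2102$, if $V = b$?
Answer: $- \frac{65624}{31} \approx -2116.9$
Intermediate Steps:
$b = \frac{1}{31} \approx 0.032258$
$V = \frac{1}{31} \approx 0.032258$
$l = 22$ ($l = -2 - -24 = -2 + 24 = 22$)
$l \left(-21\right) V - 2102 = 22 \left(-21\right) \frac{1}{31} - 2102 = \left(-462\right) \frac{1}{31} - 2102 = - \frac{462}{31} - 2102 = - \frac{65624}{31}$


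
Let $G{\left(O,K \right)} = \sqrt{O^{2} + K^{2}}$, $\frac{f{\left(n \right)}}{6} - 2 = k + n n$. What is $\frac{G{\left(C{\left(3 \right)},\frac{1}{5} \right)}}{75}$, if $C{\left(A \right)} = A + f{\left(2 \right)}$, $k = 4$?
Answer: $\frac{\sqrt{99226}}{375} \approx 0.84$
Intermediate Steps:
$f{\left(n \right)} = 36 + 6 n^{2}$ ($f{\left(n \right)} = 12 + 6 \left(4 + n n\right) = 12 + 6 \left(4 + n^{2}\right) = 12 + \left(24 + 6 n^{2}\right) = 36 + 6 n^{2}$)
$C{\left(A \right)} = 60 + A$ ($C{\left(A \right)} = A + \left(36 + 6 \cdot 2^{2}\right) = A + \left(36 + 6 \cdot 4\right) = A + \left(36 + 24\right) = A + 60 = 60 + A$)
$G{\left(O,K \right)} = \sqrt{K^{2} + O^{2}}$
$\frac{G{\left(C{\left(3 \right)},\frac{1}{5} \right)}}{75} = \frac{\sqrt{\left(\frac{1}{5}\right)^{2} + \left(60 + 3\right)^{2}}}{75} = \sqrt{\left(\frac{1}{5}\right)^{2} + 63^{2}} \cdot \frac{1}{75} = \sqrt{\frac{1}{25} + 3969} \cdot \frac{1}{75} = \sqrt{\frac{99226}{25}} \cdot \frac{1}{75} = \frac{\sqrt{99226}}{5} \cdot \frac{1}{75} = \frac{\sqrt{99226}}{375}$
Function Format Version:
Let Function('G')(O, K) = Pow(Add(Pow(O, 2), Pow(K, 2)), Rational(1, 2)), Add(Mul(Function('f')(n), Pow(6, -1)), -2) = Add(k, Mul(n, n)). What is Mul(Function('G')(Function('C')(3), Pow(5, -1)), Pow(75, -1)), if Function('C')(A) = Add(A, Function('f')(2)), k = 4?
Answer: Mul(Rational(1, 375), Pow(99226, Rational(1, 2))) ≈ 0.84000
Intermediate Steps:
Function('f')(n) = Add(36, Mul(6, Pow(n, 2))) (Function('f')(n) = Add(12, Mul(6, Add(4, Mul(n, n)))) = Add(12, Mul(6, Add(4, Pow(n, 2)))) = Add(12, Add(24, Mul(6, Pow(n, 2)))) = Add(36, Mul(6, Pow(n, 2))))
Function('C')(A) = Add(60, A) (Function('C')(A) = Add(A, Add(36, Mul(6, Pow(2, 2)))) = Add(A, Add(36, Mul(6, 4))) = Add(A, Add(36, 24)) = Add(A, 60) = Add(60, A))
Function('G')(O, K) = Pow(Add(Pow(K, 2), Pow(O, 2)), Rational(1, 2))
Mul(Function('G')(Function('C')(3), Pow(5, -1)), Pow(75, -1)) = Mul(Pow(Add(Pow(Pow(5, -1), 2), Pow(Add(60, 3), 2)), Rational(1, 2)), Pow(75, -1)) = Mul(Pow(Add(Pow(Rational(1, 5), 2), Pow(63, 2)), Rational(1, 2)), Rational(1, 75)) = Mul(Pow(Add(Rational(1, 25), 3969), Rational(1, 2)), Rational(1, 75)) = Mul(Pow(Rational(99226, 25), Rational(1, 2)), Rational(1, 75)) = Mul(Mul(Rational(1, 5), Pow(99226, Rational(1, 2))), Rational(1, 75)) = Mul(Rational(1, 375), Pow(99226, Rational(1, 2)))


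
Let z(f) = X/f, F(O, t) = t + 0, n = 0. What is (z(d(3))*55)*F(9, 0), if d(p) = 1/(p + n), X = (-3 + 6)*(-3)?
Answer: 0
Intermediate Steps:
F(O, t) = t
X = -9 (X = 3*(-3) = -9)
d(p) = 1/p (d(p) = 1/(p + 0) = 1/p)
z(f) = -9/f
(z(d(3))*55)*F(9, 0) = (-9/(1/3)*55)*0 = (-9/⅓*55)*0 = (-9*3*55)*0 = -27*55*0 = -1485*0 = 0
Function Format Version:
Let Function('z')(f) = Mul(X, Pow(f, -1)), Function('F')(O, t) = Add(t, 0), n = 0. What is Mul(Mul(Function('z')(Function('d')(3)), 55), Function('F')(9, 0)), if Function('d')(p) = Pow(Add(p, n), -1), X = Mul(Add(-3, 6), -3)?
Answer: 0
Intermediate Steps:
Function('F')(O, t) = t
X = -9 (X = Mul(3, -3) = -9)
Function('d')(p) = Pow(p, -1) (Function('d')(p) = Pow(Add(p, 0), -1) = Pow(p, -1))
Function('z')(f) = Mul(-9, Pow(f, -1))
Mul(Mul(Function('z')(Function('d')(3)), 55), Function('F')(9, 0)) = Mul(Mul(Mul(-9, Pow(Pow(3, -1), -1)), 55), 0) = Mul(Mul(Mul(-9, Pow(Rational(1, 3), -1)), 55), 0) = Mul(Mul(Mul(-9, 3), 55), 0) = Mul(Mul(-27, 55), 0) = Mul(-1485, 0) = 0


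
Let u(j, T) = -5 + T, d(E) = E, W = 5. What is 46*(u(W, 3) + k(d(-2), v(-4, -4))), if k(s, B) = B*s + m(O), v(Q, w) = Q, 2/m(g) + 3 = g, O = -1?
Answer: 253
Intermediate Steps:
m(g) = 2/(-3 + g)
k(s, B) = -½ + B*s (k(s, B) = B*s + 2/(-3 - 1) = B*s + 2/(-4) = B*s + 2*(-¼) = B*s - ½ = -½ + B*s)
46*(u(W, 3) + k(d(-2), v(-4, -4))) = 46*((-5 + 3) + (-½ - 4*(-2))) = 46*(-2 + (-½ + 8)) = 46*(-2 + 15/2) = 46*(11/2) = 253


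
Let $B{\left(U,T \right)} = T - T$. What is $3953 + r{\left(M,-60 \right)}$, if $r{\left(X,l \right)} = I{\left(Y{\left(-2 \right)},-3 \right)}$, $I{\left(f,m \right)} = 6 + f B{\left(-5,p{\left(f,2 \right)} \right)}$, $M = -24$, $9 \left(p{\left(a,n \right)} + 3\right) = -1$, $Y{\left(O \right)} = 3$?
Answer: $3959$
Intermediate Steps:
$p{\left(a,n \right)} = - \frac{28}{9}$ ($p{\left(a,n \right)} = -3 + \frac{1}{9} \left(-1\right) = -3 - \frac{1}{9} = - \frac{28}{9}$)
$B{\left(U,T \right)} = 0$
$I{\left(f,m \right)} = 6$ ($I{\left(f,m \right)} = 6 + f 0 = 6 + 0 = 6$)
$r{\left(X,l \right)} = 6$
$3953 + r{\left(M,-60 \right)} = 3953 + 6 = 3959$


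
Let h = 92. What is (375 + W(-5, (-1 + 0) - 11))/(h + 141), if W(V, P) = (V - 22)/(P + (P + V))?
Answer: 10902/6757 ≈ 1.6134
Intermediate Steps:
W(V, P) = (-22 + V)/(V + 2*P)
(375 + W(-5, (-1 + 0) - 11))/(h + 141) = (375 + (-22 - 5)/(-5 + 2*((-1 + 0) - 11)))/(92 + 141) = (375 - 27/(-5 + 2*(-1 - 11)))/233 = (375 - 27/(-5 + 2*(-12)))*(1/233) = (375 - 27/(-5 - 24))*(1/233) = (375 - 27/(-29))*(1/233) = (375 - 1/29*(-27))*(1/233) = (375 + 27/29)*(1/233) = (10902/29)*(1/233) = 10902/6757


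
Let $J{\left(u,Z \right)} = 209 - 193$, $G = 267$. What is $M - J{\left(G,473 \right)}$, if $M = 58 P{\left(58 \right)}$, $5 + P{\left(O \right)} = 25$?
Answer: $1144$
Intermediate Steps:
$P{\left(O \right)} = 20$ ($P{\left(O \right)} = -5 + 25 = 20$)
$J{\left(u,Z \right)} = 16$
$M = 1160$ ($M = 58 \cdot 20 = 1160$)
$M - J{\left(G,473 \right)} = 1160 - 16 = 1144$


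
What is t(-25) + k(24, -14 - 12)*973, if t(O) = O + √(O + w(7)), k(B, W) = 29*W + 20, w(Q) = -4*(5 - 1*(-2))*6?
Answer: -714207 + I*√193 ≈ -7.1421e+5 + 13.892*I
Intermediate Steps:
w(Q) = -168 (w(Q) = -4*(5 + 2)*6 = -4*7*6 = -28*6 = -168)
k(B, W) = 20 + 29*W
t(O) = O + √(-168 + O) (t(O) = O + √(O - 168) = O + √(-168 + O))
t(-25) + k(24, -14 - 12)*973 = (-25 + √(-168 - 25)) + (20 + 29*(-14 - 12))*973 = (-25 + √(-193)) + (20 + 29*(-26))*973 = (-25 + I*√193) + (20 - 754)*973 = (-25 + I*√193) - 734*973 = (-25 + I*√193) - 714182 = -714207 + I*√193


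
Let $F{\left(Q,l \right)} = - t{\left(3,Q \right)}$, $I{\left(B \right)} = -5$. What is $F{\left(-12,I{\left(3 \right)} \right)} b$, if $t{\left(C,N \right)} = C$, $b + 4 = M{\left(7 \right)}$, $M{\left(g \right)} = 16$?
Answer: $-36$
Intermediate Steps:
$b = 12$ ($b = -4 + 16 = 12$)
$F{\left(Q,l \right)} = -3$ ($F{\left(Q,l \right)} = \left(-1\right) 3 = -3$)
$F{\left(-12,I{\left(3 \right)} \right)} b = \left(-3\right) 12 = -36$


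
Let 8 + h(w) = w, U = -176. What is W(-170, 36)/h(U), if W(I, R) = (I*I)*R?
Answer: -130050/23 ≈ -5654.3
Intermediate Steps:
h(w) = -8 + w
W(I, R) = R*I**2 (W(I, R) = I**2*R = R*I**2)
W(-170, 36)/h(U) = (36*(-170)**2)/(-8 - 176) = (36*28900)/(-184) = 1040400*(-1/184) = -130050/23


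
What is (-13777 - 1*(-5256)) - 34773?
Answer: -43294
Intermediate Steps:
(-13777 - 1*(-5256)) - 34773 = (-13777 + 5256) - 34773 = -8521 - 34773 = -43294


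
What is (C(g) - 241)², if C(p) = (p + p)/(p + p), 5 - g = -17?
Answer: 57600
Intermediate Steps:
g = 22 (g = 5 - 1*(-17) = 5 + 17 = 22)
C(p) = 1 (C(p) = (2*p)/((2*p)) = (2*p)*(1/(2*p)) = 1)
(C(g) - 241)² = (1 - 241)² = (-240)² = 57600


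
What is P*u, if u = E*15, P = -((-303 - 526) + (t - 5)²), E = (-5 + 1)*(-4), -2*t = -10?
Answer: 198960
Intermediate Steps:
t = 5 (t = -½*(-10) = 5)
E = 16 (E = -4*(-4) = 16)
P = 829 (P = -((-303 - 526) + (5 - 5)²) = -(-829 + 0²) = -(-829 + 0) = -1*(-829) = 829)
u = 240 (u = 16*15 = 240)
P*u = 829*240 = 198960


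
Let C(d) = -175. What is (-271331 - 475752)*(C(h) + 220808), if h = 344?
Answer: -164831163539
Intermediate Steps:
(-271331 - 475752)*(C(h) + 220808) = (-271331 - 475752)*(-175 + 220808) = -747083*220633 = -164831163539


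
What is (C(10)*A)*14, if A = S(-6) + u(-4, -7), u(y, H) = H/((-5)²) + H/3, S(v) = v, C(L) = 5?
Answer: -9044/15 ≈ -602.93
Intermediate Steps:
u(y, H) = 28*H/75 (u(y, H) = H/25 + H*(⅓) = H*(1/25) + H/3 = H/25 + H/3 = 28*H/75)
A = -646/75 (A = -6 + (28/75)*(-7) = -6 - 196/75 = -646/75 ≈ -8.6133)
(C(10)*A)*14 = (5*(-646/75))*14 = -646/15*14 = -9044/15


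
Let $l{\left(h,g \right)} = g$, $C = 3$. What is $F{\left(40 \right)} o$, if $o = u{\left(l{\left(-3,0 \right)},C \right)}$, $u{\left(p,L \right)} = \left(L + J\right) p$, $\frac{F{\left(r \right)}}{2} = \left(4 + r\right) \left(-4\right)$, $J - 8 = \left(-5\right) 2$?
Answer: $0$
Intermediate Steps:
$J = -2$ ($J = 8 - 10 = -2$)
$F{\left(r \right)} = -32 - 8 r$ ($F{\left(r \right)} = 2 \left(4 + r\right) \left(-4\right) = 2 \left(-16 - 4 r\right) = -32 - 8 r$)
$u{\left(p,L \right)} = p \left(-2 + L\right)$ ($u{\left(p,L \right)} = \left(L - 2\right) p = \left(-2 + L\right) p = p \left(-2 + L\right)$)
$o = 0$ ($o = 0 \left(-2 + 3\right) = 0 \cdot 1 = 0$)
$F{\left(40 \right)} o = \left(-32 - 320\right) 0 = \left(-352\right) 0 = 0$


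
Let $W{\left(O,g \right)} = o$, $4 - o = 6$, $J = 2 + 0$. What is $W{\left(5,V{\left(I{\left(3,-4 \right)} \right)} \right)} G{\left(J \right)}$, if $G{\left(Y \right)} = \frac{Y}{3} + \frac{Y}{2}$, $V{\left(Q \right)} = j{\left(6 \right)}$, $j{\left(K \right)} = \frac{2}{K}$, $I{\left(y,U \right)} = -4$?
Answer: $- \frac{10}{3} \approx -3.3333$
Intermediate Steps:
$J = 2$
$V{\left(Q \right)} = \frac{1}{3}$ ($V{\left(Q \right)} = \frac{2}{6} = 2 \cdot \frac{1}{6} = \frac{1}{3}$)
$o = -2$ ($o = 4 - 6 = -2$)
$W{\left(O,g \right)} = -2$
$G{\left(Y \right)} = \frac{5 Y}{6}$ ($G{\left(Y \right)} = Y \frac{1}{3} + Y \frac{1}{2} = \frac{Y}{3} + \frac{Y}{2} = \frac{5 Y}{6}$)
$W{\left(5,V{\left(I{\left(3,-4 \right)} \right)} \right)} G{\left(J \right)} = - 2 \cdot \frac{5}{6} \cdot 2 = \left(-2\right) \frac{5}{3} = - \frac{10}{3}$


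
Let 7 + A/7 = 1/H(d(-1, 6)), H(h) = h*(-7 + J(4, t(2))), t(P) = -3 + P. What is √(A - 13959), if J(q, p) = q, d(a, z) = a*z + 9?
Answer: I*√126079/3 ≈ 118.36*I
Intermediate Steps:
d(a, z) = 9 + a*z
H(h) = -3*h (H(h) = h*(-7 + 4) = h*(-3) = -3*h)
A = -448/9 (A = -49 + 7/((-3*(9 - 1*6))) = -49 + 7/((-3*(9 - 6))) = -49 + 7/((-3*3)) = -49 + 7/(-9) = -49 + 7*(-⅑) = -49 - 7/9 = -448/9 ≈ -49.778)
√(A - 13959) = √(-448/9 - 13959) = √(-126079/9) = I*√126079/3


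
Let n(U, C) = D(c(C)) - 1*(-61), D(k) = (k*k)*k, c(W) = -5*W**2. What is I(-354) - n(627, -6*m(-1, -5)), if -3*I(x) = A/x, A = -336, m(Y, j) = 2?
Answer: 66064885147/177 ≈ 3.7325e+8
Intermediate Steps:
I(x) = 112/x (I(x) = -(-112)/x = 112/x)
D(k) = k**3 (D(k) = k**2*k = k**3)
n(U, C) = 61 - 125*C**6 (n(U, C) = (-5*C**2)**3 - 1*(-61) = -125*C**6 + 61 = 61 - 125*C**6)
I(-354) - n(627, -6*m(-1, -5)) = 112/(-354) - (61 - 125*(-6*2)**6) = 112*(-1/354) - (61 - 125*(-12)**6) = -56/177 - (61 - 125*2985984) = -56/177 - (61 - 373248000) = -56/177 - 1*(-373247939) = -56/177 + 373247939 = 66064885147/177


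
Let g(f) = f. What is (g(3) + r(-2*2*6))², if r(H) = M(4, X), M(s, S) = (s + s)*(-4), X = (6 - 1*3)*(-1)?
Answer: 841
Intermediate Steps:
X = -3 (X = (6 - 3)*(-1) = 3*(-1) = -3)
M(s, S) = -8*s (M(s, S) = (2*s)*(-4) = -8*s)
r(H) = -32 (r(H) = -8*4 = -32)
(g(3) + r(-2*2*6))² = (3 - 32)² = (-29)² = 841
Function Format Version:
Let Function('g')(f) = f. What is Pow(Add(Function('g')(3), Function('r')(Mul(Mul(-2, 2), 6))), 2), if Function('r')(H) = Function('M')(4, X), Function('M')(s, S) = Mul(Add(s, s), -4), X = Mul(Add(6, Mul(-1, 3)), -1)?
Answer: 841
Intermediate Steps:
X = -3 (X = Mul(Add(6, -3), -1) = Mul(3, -1) = -3)
Function('M')(s, S) = Mul(-8, s) (Function('M')(s, S) = Mul(Mul(2, s), -4) = Mul(-8, s))
Function('r')(H) = -32 (Function('r')(H) = Mul(-8, 4) = -32)
Pow(Add(Function('g')(3), Function('r')(Mul(Mul(-2, 2), 6))), 2) = Pow(Add(3, -32), 2) = Pow(-29, 2) = 841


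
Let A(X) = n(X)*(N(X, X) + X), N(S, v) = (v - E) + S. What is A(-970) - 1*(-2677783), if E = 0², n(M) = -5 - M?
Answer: -130367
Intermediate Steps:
E = 0
N(S, v) = S + v (N(S, v) = (v - 1*0) + S = (v + 0) + S = v + S = S + v)
A(X) = 3*X*(-5 - X) (A(X) = (-5 - X)*((X + X) + X) = (-5 - X)*(2*X + X) = (-5 - X)*(3*X) = 3*X*(-5 - X))
A(-970) - 1*(-2677783) = -3*(-970)*(5 - 970) - 1*(-2677783) = -3*(-970)*(-965) + 2677783 = -2808150 + 2677783 = -130367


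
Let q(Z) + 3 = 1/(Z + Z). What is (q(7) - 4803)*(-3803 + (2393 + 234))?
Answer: 5651772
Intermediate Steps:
q(Z) = -3 + 1/(2*Z) (q(Z) = -3 + 1/(Z + Z) = -3 + 1/(2*Z))
(q(7) - 4803)*(-3803 + (2393 + 234)) = ((-3 + (½)/7) - 4803)*(-3803 + (2393 + 234)) = ((-3 + (½)*(⅐)) - 4803)*(-3803 + 2627) = ((-3 + 1/14) - 4803)*(-1176) = (-41/14 - 4803)*(-1176) = -67283/14*(-1176) = 5651772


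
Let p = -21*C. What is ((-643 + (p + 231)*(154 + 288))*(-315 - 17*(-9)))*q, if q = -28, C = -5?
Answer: 670733784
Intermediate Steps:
p = 105 (p = -21*(-5) = 105)
((-643 + (p + 231)*(154 + 288))*(-315 - 17*(-9)))*q = ((-643 + (105 + 231)*(154 + 288))*(-315 - 17*(-9)))*(-28) = ((-643 + 336*442)*(-315 + 153))*(-28) = ((-643 + 148512)*(-162))*(-28) = (147869*(-162))*(-28) = -23954778*(-28) = 670733784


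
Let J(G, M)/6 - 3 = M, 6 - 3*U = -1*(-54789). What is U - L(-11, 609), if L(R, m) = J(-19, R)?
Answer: -18213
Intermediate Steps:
U = -18261 (U = 2 - (-1)*(-54789)/3 = 2 - ⅓*54789 = 2 - 18263 = -18261)
J(G, M) = 18 + 6*M
L(R, m) = 18 + 6*R
U - L(-11, 609) = -18261 - (18 + 6*(-11)) = -18261 - (18 - 66) = -18261 - 1*(-48) = -18261 + 48 = -18213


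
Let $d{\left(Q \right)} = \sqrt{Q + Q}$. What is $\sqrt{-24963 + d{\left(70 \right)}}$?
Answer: $\sqrt{-24963 + 2 \sqrt{35}} \approx 157.96 i$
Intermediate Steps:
$d{\left(Q \right)} = \sqrt{2} \sqrt{Q}$ ($d{\left(Q \right)} = \sqrt{2 Q} = \sqrt{2} \sqrt{Q}$)
$\sqrt{-24963 + d{\left(70 \right)}} = \sqrt{-24963 + \sqrt{2} \sqrt{70}} = \sqrt{-24963 + 2 \sqrt{35}}$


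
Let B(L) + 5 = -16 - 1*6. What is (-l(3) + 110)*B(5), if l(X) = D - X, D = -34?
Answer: -3969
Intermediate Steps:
B(L) = -27 (B(L) = -5 + (-16 - 1*6) = -5 + (-16 - 6) = -5 - 22 = -27)
l(X) = -34 - X
(-l(3) + 110)*B(5) = (-(-34 - 1*3) + 110)*(-27) = (-(-34 - 3) + 110)*(-27) = (-1*(-37) + 110)*(-27) = (37 + 110)*(-27) = 147*(-27) = -3969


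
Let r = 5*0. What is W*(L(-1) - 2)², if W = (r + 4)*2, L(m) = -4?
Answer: 288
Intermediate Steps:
r = 0
W = 8 (W = (0 + 4)*2 = 4*2 = 8)
W*(L(-1) - 2)² = 8*(-4 - 2)² = 8*(-6)² = 8*36 = 288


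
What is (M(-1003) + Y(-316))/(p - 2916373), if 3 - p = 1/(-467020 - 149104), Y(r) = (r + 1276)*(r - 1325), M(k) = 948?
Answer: 970033019088/1796845549879 ≈ 0.53985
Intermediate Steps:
Y(r) = (-1325 + r)*(1276 + r) (Y(r) = (1276 + r)*(-1325 + r) = (-1325 + r)*(1276 + r))
p = 1848373/616124 (p = 3 - 1/(-467020 - 149104) = 3 - 1/(-616124) = 3 - 1*(-1/616124) = 3 + 1/616124 = 1848373/616124 ≈ 3.0000)
(M(-1003) + Y(-316))/(p - 2916373) = (948 + (-1690700 + (-316)**2 - 49*(-316)))/(1848373/616124 - 2916373) = (948 + (-1690700 + 99856 + 15484))/(-1796845549879/616124) = (948 - 1575360)*(-616124/1796845549879) = -1574412*(-616124/1796845549879) = 970033019088/1796845549879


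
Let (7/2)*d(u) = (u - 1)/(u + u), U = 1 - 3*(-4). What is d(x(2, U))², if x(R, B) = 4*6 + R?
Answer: 625/33124 ≈ 0.018869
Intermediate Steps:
U = 13 (U = 1 + 12 = 13)
x(R, B) = 24 + R
d(u) = (-1 + u)/(7*u) (d(u) = 2*((u - 1)/(u + u))/7 = 2*((-1 + u)/((2*u)))/7 = 2*((-1 + u)*(1/(2*u)))/7 = 2*((-1 + u)/(2*u))/7 = (-1 + u)/(7*u))
d(x(2, U))² = ((-1 + (24 + 2))/(7*(24 + 2)))² = ((⅐)*(-1 + 26)/26)² = ((⅐)*(1/26)*25)² = (25/182)² = 625/33124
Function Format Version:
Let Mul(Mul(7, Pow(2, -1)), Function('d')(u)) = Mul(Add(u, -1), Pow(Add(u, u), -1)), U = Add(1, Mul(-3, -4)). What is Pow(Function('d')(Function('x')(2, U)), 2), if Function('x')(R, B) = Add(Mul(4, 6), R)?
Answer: Rational(625, 33124) ≈ 0.018869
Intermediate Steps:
U = 13 (U = Add(1, 12) = 13)
Function('x')(R, B) = Add(24, R)
Function('d')(u) = Mul(Rational(1, 7), Pow(u, -1), Add(-1, u)) (Function('d')(u) = Mul(Rational(2, 7), Mul(Add(u, -1), Pow(Add(u, u), -1))) = Mul(Rational(2, 7), Mul(Add(-1, u), Pow(Mul(2, u), -1))) = Mul(Rational(2, 7), Mul(Add(-1, u), Mul(Rational(1, 2), Pow(u, -1)))) = Mul(Rational(2, 7), Mul(Rational(1, 2), Pow(u, -1), Add(-1, u))) = Mul(Rational(1, 7), Pow(u, -1), Add(-1, u)))
Pow(Function('d')(Function('x')(2, U)), 2) = Pow(Mul(Rational(1, 7), Pow(Add(24, 2), -1), Add(-1, Add(24, 2))), 2) = Pow(Mul(Rational(1, 7), Pow(26, -1), Add(-1, 26)), 2) = Pow(Mul(Rational(1, 7), Rational(1, 26), 25), 2) = Pow(Rational(25, 182), 2) = Rational(625, 33124)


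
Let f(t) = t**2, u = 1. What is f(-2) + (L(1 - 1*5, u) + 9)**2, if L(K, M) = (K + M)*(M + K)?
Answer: 328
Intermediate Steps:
L(K, M) = (K + M)**2 (L(K, M) = (K + M)*(K + M) = (K + M)**2)
f(-2) + (L(1 - 1*5, u) + 9)**2 = (-2)**2 + (((1 - 1*5) + 1)**2 + 9)**2 = 4 + (((1 - 5) + 1)**2 + 9)**2 = 4 + ((-4 + 1)**2 + 9)**2 = 4 + ((-3)**2 + 9)**2 = 4 + (9 + 9)**2 = 4 + 18**2 = 4 + 324 = 328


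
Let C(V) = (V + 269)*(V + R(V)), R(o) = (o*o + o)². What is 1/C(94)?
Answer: 1/28947432822 ≈ 3.4545e-11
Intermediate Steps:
R(o) = (o + o²)² (R(o) = (o² + o)² = (o + o²)²)
C(V) = (269 + V)*(V + V²*(1 + V)²) (C(V) = (V + 269)*(V + V²*(1 + V)²) = (269 + V)*(V + V²*(1 + V)²))
1/C(94) = 1/(94*(269 + 94⁴ + 270*94 + 271*94³ + 539*94²)) = 1/(94*(269 + 78074896 + 25380 + 271*830584 + 539*8836)) = 1/(94*(269 + 78074896 + 25380 + 225088264 + 4762604)) = 1/(94*307951413) = 1/28947432822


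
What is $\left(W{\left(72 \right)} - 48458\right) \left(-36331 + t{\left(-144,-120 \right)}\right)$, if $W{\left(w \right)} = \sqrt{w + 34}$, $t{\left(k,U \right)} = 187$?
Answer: $1751465952 - 36144 \sqrt{106} \approx 1.7511 \cdot 10^{9}$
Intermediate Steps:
$W{\left(w \right)} = \sqrt{34 + w}$
$\left(W{\left(72 \right)} - 48458\right) \left(-36331 + t{\left(-144,-120 \right)}\right) = \left(\sqrt{34 + 72} - 48458\right) \left(-36331 + 187\right) = \left(\sqrt{106} - 48458\right) \left(-36144\right) = \left(-48458 + \sqrt{106}\right) \left(-36144\right) = 1751465952 - 36144 \sqrt{106}$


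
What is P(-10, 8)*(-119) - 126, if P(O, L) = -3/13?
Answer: -1281/13 ≈ -98.538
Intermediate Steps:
P(O, L) = -3/13 (P(O, L) = -3*1/13 = -3/13)
P(-10, 8)*(-119) - 126 = -3/13*(-119) - 126 = 357/13 - 126 = -1281/13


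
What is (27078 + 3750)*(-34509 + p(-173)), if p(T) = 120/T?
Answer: -184048616556/173 ≈ -1.0639e+9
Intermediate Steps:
(27078 + 3750)*(-34509 + p(-173)) = (27078 + 3750)*(-34509 + 120/(-173)) = 30828*(-34509 + 120*(-1/173)) = 30828*(-34509 - 120/173) = 30828*(-5970177/173) = -184048616556/173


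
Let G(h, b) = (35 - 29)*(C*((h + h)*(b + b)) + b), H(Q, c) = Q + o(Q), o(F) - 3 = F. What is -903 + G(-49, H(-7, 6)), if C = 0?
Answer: -969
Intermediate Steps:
o(F) = 3 + F
H(Q, c) = 3 + 2*Q (H(Q, c) = Q + (3 + Q) = 3 + 2*Q)
G(h, b) = 6*b (G(h, b) = (35 - 29)*(0*((h + h)*(b + b)) + b) = 6*(0*((2*h)*(2*b)) + b) = 6*(0*(4*b*h) + b) = 6*(0 + b) = 6*b)
-903 + G(-49, H(-7, 6)) = -903 + 6*(3 + 2*(-7)) = -903 + 6*(3 - 14) = -903 + 6*(-11) = -903 - 66 = -969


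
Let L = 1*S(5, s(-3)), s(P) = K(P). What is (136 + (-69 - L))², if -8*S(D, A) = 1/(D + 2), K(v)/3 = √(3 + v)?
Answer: 14085009/3136 ≈ 4491.4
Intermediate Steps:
K(v) = 3*√(3 + v)
s(P) = 3*√(3 + P)
S(D, A) = -1/(8*(2 + D)) (S(D, A) = -1/(8*(D + 2)) = -1/(8*(2 + D)))
L = -1/56 (L = 1*(-1/(16 + 8*5)) = 1*(-1/(16 + 40)) = 1*(-1/56) = -1/56 ≈ -0.017857)
(136 + (-69 - L))² = (136 + (-69 - 1*(-1/56)))² = (136 + (-69 + 1/56))² = (136 - 3863/56)² = (3753/56)² = 14085009/3136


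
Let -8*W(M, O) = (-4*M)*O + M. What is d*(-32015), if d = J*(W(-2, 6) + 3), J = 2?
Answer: 352165/2 ≈ 1.7608e+5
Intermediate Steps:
W(M, O) = -M/8 + M*O/2 (W(M, O) = -((-4*M)*O + M)/8 = -(-4*M*O + M)/8 = -(M - 4*M*O)/8 = -M/8 + M*O/2)
d = -11/2 (d = 2*((⅛)*(-2)*(-1 + 4*6) + 3) = 2*((⅛)*(-2)*(-1 + 24) + 3) = 2*((⅛)*(-2)*23 + 3) = 2*(-23/4 + 3) = 2*(-11/4) = -11/2 ≈ -5.5000)
d*(-32015) = -11/2*(-32015) = 352165/2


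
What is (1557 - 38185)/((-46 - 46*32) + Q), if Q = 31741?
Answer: -36628/30223 ≈ -1.2119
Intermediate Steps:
(1557 - 38185)/((-46 - 46*32) + Q) = (1557 - 38185)/((-46 - 46*32) + 31741) = -36628/((-46 - 1472) + 31741) = -36628/(-1518 + 31741) = -36628/30223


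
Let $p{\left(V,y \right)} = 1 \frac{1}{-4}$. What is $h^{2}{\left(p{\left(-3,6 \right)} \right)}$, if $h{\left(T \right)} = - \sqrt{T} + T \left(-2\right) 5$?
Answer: $\frac{\left(5 - i\right)^{2}}{4} \approx 6.0 - 2.5 i$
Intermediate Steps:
$p{\left(V,y \right)} = - \frac{1}{4}$ ($p{\left(V,y \right)} = 1 \left(- \frac{1}{4}\right) = - \frac{1}{4}$)
$h{\left(T \right)} = - \sqrt{T} - 10 T$ ($h{\left(T \right)} = - \sqrt{T} + - 2 T 5 = - \sqrt{T} - 10 T$)
$h^{2}{\left(p{\left(-3,6 \right)} \right)} = \left(- \sqrt{- \frac{1}{4}} - - \frac{5}{2}\right)^{2} = \left(- \frac{i}{2} + \frac{5}{2}\right)^{2} = \left(\frac{5}{2} - \frac{i}{2}\right)^{2}$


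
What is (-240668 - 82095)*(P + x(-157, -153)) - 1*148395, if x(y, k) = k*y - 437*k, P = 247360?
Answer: -109172151041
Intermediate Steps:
x(y, k) = -437*k + k*y
(-240668 - 82095)*(P + x(-157, -153)) - 1*148395 = (-240668 - 82095)*(247360 - 153*(-437 - 157)) - 1*148395 = -322763*(247360 - 153*(-594)) - 148395 = -322763*(247360 + 90882) - 148395 = -322763*338242 - 148395 = -109172002646 - 148395 = -109172151041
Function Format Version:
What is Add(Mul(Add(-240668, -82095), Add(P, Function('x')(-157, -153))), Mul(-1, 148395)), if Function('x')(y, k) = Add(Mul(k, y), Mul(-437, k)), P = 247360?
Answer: -109172151041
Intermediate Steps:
Function('x')(y, k) = Add(Mul(-437, k), Mul(k, y))
Add(Mul(Add(-240668, -82095), Add(P, Function('x')(-157, -153))), Mul(-1, 148395)) = Add(Mul(Add(-240668, -82095), Add(247360, Mul(-153, Add(-437, -157)))), Mul(-1, 148395)) = Add(Mul(-322763, Add(247360, Mul(-153, -594))), -148395) = Add(Mul(-322763, Add(247360, 90882)), -148395) = Add(Mul(-322763, 338242), -148395) = Add(-109172002646, -148395) = -109172151041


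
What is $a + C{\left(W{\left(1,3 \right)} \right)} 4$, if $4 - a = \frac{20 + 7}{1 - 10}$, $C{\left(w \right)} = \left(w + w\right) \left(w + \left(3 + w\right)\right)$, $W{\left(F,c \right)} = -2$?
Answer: $23$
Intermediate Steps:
$C{\left(w \right)} = 2 w \left(3 + 2 w\right)$
$a = 7$ ($a = 4 - \frac{20 + 7}{1 - 10} = 4 - \frac{27}{-9} = 4 - 27 \left(- \frac{1}{9}\right) = 4 - -3 = 4 + 3 = 7$)
$a + C{\left(W{\left(1,3 \right)} \right)} 4 = 7 + 2 \left(-2\right) \left(3 + 2 \left(-2\right)\right) 4 = 7 + 2 \left(-2\right) \left(3 - 4\right) 4 = 7 + 2 \left(-2\right) \left(-1\right) 4 = 7 + 4 \cdot 4 = 7 + 16 = 23$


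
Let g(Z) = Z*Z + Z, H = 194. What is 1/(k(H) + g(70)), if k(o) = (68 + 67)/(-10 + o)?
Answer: 184/914615 ≈ 0.00020118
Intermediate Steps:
k(o) = 135/(-10 + o)
g(Z) = Z + Z**2 (g(Z) = Z**2 + Z = Z + Z**2)
1/(k(H) + g(70)) = 1/(135/(-10 + 194) + 70*(1 + 70)) = 1/(135/184 + 70*71) = 1/(135*(1/184) + 4970) = 1/(135/184 + 4970) = 1/(914615/184) = 184/914615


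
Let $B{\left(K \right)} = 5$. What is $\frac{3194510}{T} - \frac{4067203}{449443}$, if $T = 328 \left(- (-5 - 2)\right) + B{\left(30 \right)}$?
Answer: $\frac{1426391523827}{1034168343} \approx 1379.3$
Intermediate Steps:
$T = 2301$ ($T = 328 \left(- (-5 - 2)\right) + 5 = 328 \left(\left(-1\right) \left(-7\right)\right) + 5 = 328 \cdot 7 + 5 = 2296 + 5 = 2301$)
$\frac{3194510}{T} - \frac{4067203}{449443} = \frac{3194510}{2301} - \frac{4067203}{449443} = \frac{1426391523827}{1034168343}$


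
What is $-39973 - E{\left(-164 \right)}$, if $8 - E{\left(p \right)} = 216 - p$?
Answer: $-39601$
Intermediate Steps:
$E{\left(p \right)} = -208 + p$ ($E{\left(p \right)} = 8 - \left(216 - p\right) = 8 + \left(-216 + p\right) = -208 + p$)
$-39973 - E{\left(-164 \right)} = -39973 - \left(-208 - 164\right) = -39973 - -372 = -39973 + 372 = -39601$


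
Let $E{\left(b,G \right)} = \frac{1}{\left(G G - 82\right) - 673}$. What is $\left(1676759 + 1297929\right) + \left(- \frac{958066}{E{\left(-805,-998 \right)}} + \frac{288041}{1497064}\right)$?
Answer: $- \frac{1427467371577713703}{1497064} \approx -9.5351 \cdot 10^{11}$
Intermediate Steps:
$E{\left(b,G \right)} = \frac{1}{-755 + G^{2}}$ ($E{\left(b,G \right)} = \frac{1}{\left(G^{2} - 82\right) - 673} = \frac{1}{\left(-82 + G^{2}\right) - 673} = \frac{1}{-755 + G^{2}}$)
$\left(1676759 + 1297929\right) + \left(- \frac{958066}{E{\left(-805,-998 \right)}} + \frac{288041}{1497064}\right) = \left(1676759 + 1297929\right) + \left(- \frac{958066}{\frac{1}{-755 + \left(-998\right)^{2}}} + \frac{288041}{1497064}\right) = 2974688 + \left(- \frac{958066}{\frac{1}{-755 + 996004}} + 288041 \cdot \frac{1}{1497064}\right) = 2974688 + \left(- \frac{958066}{\frac{1}{995249}} + \frac{288041}{1497064}\right) = 2974688 + \left(- 958066 \frac{1}{\frac{1}{995249}} + \frac{288041}{1497064}\right) = 2974688 + \left(\left(-958066\right) 995249 + \frac{288041}{1497064}\right) = 2974688 + \left(-953514228434 + \frac{288041}{1497064}\right) = 2974688 - \frac{1427471824876029735}{1497064} = - \frac{1427467371577713703}{1497064}$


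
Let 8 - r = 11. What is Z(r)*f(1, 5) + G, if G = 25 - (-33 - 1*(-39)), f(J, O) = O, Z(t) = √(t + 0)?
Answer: 19 + 5*I*√3 ≈ 19.0 + 8.6602*I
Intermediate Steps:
r = -3 (r = 8 - 1*11 = 8 - 11 = -3)
Z(t) = √t
G = 19 (G = 25 - (-33 + 39) = 25 - 1*6 = 25 - 6 = 19)
Z(r)*f(1, 5) + G = √(-3)*5 + 19 = (I*√3)*5 + 19 = 5*I*√3 + 19 = 19 + 5*I*√3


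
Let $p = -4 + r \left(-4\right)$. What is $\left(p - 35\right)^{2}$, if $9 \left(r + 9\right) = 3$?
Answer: $\frac{169}{9} \approx 18.778$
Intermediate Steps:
$r = - \frac{26}{3}$ ($r = -9 + \frac{1}{9} \cdot 3 = -9 + \frac{1}{3} = - \frac{26}{3} \approx -8.6667$)
$p = \frac{92}{3}$ ($p = -4 - - \frac{104}{3} = -4 + \frac{104}{3} = \frac{92}{3} \approx 30.667$)
$\left(p - 35\right)^{2} = \left(\frac{92}{3} - 35\right)^{2} = \left(- \frac{13}{3}\right)^{2} = \frac{169}{9}$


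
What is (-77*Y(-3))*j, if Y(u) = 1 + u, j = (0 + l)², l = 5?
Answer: 3850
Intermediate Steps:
j = 25 (j = (0 + 5)² = 5² = 25)
(-77*Y(-3))*j = -77*(1 - 3)*25 = -77*(-2)*25 = 154*25 = 3850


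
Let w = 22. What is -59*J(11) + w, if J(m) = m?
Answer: -627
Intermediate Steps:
-59*J(11) + w = -59*11 + 22 = -649 + 22 = -627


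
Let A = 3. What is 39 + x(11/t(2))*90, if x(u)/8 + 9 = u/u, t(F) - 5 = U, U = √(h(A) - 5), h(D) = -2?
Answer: -5721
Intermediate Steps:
U = I*√7 (U = √(-2 - 5) = √(-7) = I*√7 ≈ 2.6458*I)
t(F) = 5 + I*√7
x(u) = -64 (x(u) = -72 + 8*(u/u) = -72 + 8*1 = -72 + 8 = -64)
39 + x(11/t(2))*90 = 39 - 64*90 = 39 - 5760 = -5721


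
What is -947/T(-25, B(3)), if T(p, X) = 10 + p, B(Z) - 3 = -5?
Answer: 947/15 ≈ 63.133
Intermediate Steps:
B(Z) = -2 (B(Z) = 3 - 5 = -2)
-947/T(-25, B(3)) = -947/(10 - 25) = -947/(-15) = -947*(-1/15) = 947/15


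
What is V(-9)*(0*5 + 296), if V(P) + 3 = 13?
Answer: 2960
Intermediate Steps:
V(P) = 10 (V(P) = -3 + 13 = 10)
V(-9)*(0*5 + 296) = 10*(0*5 + 296) = 10*(0 + 296) = 10*296 = 2960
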